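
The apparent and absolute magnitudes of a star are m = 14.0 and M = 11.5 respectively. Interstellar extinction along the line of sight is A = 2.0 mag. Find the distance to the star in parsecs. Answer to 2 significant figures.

d ≈ 13 pc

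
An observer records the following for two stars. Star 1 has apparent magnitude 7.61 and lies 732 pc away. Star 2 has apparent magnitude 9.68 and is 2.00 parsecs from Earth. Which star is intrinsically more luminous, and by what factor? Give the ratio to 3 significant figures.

Star 1 is more luminous, by a factor of 901000.

Star 1: M = m − 5 log₁₀ d + 5 = 7.61 − 5·2.8645 + 5 = -1.713
Star 2: M = m − 5 log₁₀ d + 5 = 9.68 − 5·0.3010 + 5 = 13.175
ΔM = M_1 − M_2 = -1.713 − (13.175) = -14.887; smaller M is more luminous → Star 1.
L ratio = 10^(0.4 |ΔM|) = 10^5.955 = 901500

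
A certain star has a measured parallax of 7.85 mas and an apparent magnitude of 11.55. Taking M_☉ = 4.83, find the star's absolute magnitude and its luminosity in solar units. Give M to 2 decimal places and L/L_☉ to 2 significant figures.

M ≈ 6.02; L/L_☉ ≈ 0.33

d = 1/p = 1000/7.85 mas = 127.4 pc
M = m − 5 log₁₀ d + 5 = 11.55 − 5·2.1051 + 5 = 6.024
M − M_☉ = 6.024 − 4.83 = 1.194
L/L_☉ = 10^(−0.4 × 1.194) = 0.3329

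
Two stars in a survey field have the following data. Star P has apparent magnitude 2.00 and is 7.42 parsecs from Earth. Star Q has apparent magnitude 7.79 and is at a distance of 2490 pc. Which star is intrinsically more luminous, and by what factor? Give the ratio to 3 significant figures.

Star P: M = m − 5 log₁₀ d + 5 = 2.00 − 5·0.8704 + 5 = 2.648
Star Q: M = m − 5 log₁₀ d + 5 = 7.79 − 5·3.3962 + 5 = -4.191
ΔM = M_P − M_Q = 2.648 − (-4.191) = 6.839; smaller M is more luminous → Star Q.
L ratio = 10^(0.4 |ΔM|) = 10^2.736 = 544.0

Star Q is more luminous, by a factor of 544.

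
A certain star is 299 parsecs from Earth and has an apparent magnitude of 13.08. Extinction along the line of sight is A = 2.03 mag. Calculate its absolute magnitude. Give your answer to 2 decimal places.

M ≈ 3.67

5 log₁₀(d/10 pc) = 5 log₁₀(299.0) − 5 = 7.378
M = m − 5 log₁₀(d/10) − A = 13.08 − 7.378 − 2.03 = 3.672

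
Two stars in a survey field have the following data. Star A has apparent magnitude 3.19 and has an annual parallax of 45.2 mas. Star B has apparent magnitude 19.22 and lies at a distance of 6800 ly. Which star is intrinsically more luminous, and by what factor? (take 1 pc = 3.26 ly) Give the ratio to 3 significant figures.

Star A is more luminous, by a factor of 290.

Star A: p = 45.2 mas = 0.0452″ → d = 1/p = 22.12 pc
Star A: M = m − 5 log₁₀ d + 5 = 3.19 − 5·1.3449 + 5 = 1.466
Star B: d = 6800 ly / 3.26 = 2086 pc
Star B: M = m − 5 log₁₀ d + 5 = 19.22 − 5·3.3193 + 5 = 7.624
ΔM = M_A − M_B = 1.466 − (7.624) = -6.158; smaller M is more luminous → Star A.
L ratio = 10^(0.4 |ΔM|) = 10^2.463 = 290.5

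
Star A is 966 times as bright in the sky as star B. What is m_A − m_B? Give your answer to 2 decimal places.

Pogson: Δm = −2.5 log₁₀(ratio) = −2.5 log₁₀(966) = −2.5 × 2.9850 = -7.462
Star A is brighter, so it has the smaller magnitude: the difference is negative.

m_A − m_B ≈ -7.46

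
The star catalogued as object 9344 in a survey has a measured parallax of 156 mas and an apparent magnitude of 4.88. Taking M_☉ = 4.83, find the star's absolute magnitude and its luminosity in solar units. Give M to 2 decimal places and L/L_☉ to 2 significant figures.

M ≈ 5.85; L/L_☉ ≈ 0.39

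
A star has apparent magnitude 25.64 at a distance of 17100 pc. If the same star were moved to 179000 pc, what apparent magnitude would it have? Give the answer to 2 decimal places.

m ≈ 30.74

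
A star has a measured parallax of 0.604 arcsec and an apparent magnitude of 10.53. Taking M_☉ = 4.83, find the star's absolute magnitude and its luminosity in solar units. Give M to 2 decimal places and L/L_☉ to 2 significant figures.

M ≈ 14.44; L/L_☉ ≈ 1.4×10^-4

d = 1/p = 1/0.604″ = 1.656 pc
M = m − 5 log₁₀ d + 5 = 10.53 − 5·0.2190 + 5 = 14.435
M − M_☉ = 14.435 − 4.83 = 9.605
L/L_☉ = 10^(−0.4 × 9.605) = 1.439×10^-4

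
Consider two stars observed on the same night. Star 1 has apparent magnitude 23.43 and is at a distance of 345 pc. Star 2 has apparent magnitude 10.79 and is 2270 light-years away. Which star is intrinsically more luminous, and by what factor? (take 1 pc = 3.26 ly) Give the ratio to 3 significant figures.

Star 2 is more luminous, by a factor of 463000.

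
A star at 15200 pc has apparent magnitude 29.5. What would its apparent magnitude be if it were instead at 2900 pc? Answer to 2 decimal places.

m ≈ 25.90

Flux ∝ 1/d², so Δm = 5 log₁₀(d₂/d₁) = 5 log₁₀(2900/15200) = -3.597
m₂ = m₁ + Δm = 29.5 + (-3.597) = 25.903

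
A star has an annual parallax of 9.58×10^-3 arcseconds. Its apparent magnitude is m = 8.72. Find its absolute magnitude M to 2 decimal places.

M ≈ 3.63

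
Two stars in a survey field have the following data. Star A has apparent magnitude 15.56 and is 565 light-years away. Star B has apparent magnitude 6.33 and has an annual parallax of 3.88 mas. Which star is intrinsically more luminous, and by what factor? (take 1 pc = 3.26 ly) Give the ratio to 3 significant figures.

Star A: d = 565 ly / 3.26 = 173.3 pc
Star A: M = m − 5 log₁₀ d + 5 = 15.56 − 5·2.2388 + 5 = 9.366
Star B: p = 3.88 mas = 3.88×10^-3″ → d = 1/p = 257.7 pc
Star B: M = m − 5 log₁₀ d + 5 = 6.33 − 5·2.4112 + 5 = -0.726
ΔM = M_A − M_B = 9.366 − (-0.726) = 10.092; smaller M is more luminous → Star B.
L ratio = 10^(0.4 |ΔM|) = 10^4.037 = 10880

Star B is more luminous, by a factor of 10900.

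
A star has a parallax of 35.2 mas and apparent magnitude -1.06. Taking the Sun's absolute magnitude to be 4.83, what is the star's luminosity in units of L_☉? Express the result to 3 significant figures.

L/L_☉ ≈ 1830

d = 1/p = 1000/35.2 mas = 28.41 pc
M = m − 5 log₁₀ d + 5 = -1.06 − 5·1.4535 + 5 = -3.327
M − M_☉ = -3.327 − 4.83 = -8.157
L/L_☉ = 10^(−0.4 × -8.157) = 1832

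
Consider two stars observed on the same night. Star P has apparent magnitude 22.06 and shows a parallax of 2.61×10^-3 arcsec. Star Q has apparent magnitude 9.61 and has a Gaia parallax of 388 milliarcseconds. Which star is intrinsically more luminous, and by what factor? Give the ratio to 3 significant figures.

Star P: d = 1/p = 1/2.61×10^-3″ = 383.1 pc
Star P: M = m − 5 log₁₀ d + 5 = 22.06 − 5·2.5834 + 5 = 14.143
Star Q: p = 388 mas = 0.388″ → d = 1/p = 2.577 pc
Star Q: M = m − 5 log₁₀ d + 5 = 9.61 − 5·0.4112 + 5 = 12.554
ΔM = M_P − M_Q = 14.143 − (12.554) = 1.589; smaller M is more luminous → Star Q.
L ratio = 10^(0.4 |ΔM|) = 10^0.636 = 4.321

Star Q is more luminous, by a factor of 4.32.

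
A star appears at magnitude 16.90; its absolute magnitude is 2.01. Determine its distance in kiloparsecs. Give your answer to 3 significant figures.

d ≈ 9.51 kpc

μ = m − M = 14.890
m − M = 5 log₁₀ d − 5
log₁₀ d = (m − M)/5 + 1 = 3.9780
d = 10^3.9780 = 9506 pc
= 9.506 kpc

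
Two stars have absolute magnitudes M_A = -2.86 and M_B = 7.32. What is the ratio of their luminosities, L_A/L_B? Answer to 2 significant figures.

ΔM = M_A − M_B = -10.18
L_A/L_B = 10^(−0.4 ΔM) = 10^4.072 = 11800

L_A/L_B ≈ 12000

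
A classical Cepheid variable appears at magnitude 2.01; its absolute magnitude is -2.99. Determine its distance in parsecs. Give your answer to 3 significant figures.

d ≈ 100 pc

Distance modulus: m − M = 2.01 − (-2.99) = 5.000
m − M = 5 log₁₀ d − 5
log₁₀ d = (m − M)/5 + 1 = 2.0000
d = 10^2.0000 = 100.0 pc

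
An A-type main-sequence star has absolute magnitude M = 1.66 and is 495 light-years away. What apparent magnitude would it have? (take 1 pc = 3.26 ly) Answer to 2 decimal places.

d = 495 ly / 3.26 = 151.8 pc
m = M + 5 log₁₀ d − 5 = 1.66 + 5·2.1814 − 5 = 7.567

m ≈ 7.57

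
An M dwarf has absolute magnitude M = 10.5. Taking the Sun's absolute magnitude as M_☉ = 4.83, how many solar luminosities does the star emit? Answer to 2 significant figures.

L/L_☉ ≈ 5.4×10^-3

M − M_☉ = 10.5 − 4.83 = 5.670
L/L_☉ = 10^(−0.4 (M − M_☉)) = 10^-2.268 = 5.395×10^-3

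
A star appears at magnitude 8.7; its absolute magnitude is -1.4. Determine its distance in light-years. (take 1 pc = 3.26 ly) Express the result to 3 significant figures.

μ = m − M = 10.100
m − M = 5 log₁₀ d − 5
log₁₀ d = (m − M)/5 + 1 = 3.0200
d = 10^3.0200 = 1047 pc
= 3414 ly

d ≈ 3410 ly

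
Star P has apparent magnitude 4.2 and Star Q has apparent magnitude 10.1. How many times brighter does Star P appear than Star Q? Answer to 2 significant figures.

Magnitude difference = -5.9
Flux ratio = 10^(−0.4 Δm) = 10^(−0.4 × -5.9) = 10^2.360 = 229.1

230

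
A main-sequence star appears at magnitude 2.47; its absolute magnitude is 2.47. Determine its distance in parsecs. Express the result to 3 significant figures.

d ≈ 10.0 pc

μ = m − M = 0.000
m − M = 5 log₁₀ d − 5
log₁₀ d = (m − M)/5 + 1 = 1.0000
d = 10^1.0000 = 10.00 pc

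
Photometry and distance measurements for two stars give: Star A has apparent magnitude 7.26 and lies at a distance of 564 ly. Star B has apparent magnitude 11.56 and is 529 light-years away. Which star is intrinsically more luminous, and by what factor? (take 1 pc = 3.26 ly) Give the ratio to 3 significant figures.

Star A is more luminous, by a factor of 59.7.

Star A: d = 564 ly / 3.26 = 173.0 pc
Star A: M = m − 5 log₁₀ d + 5 = 7.26 − 5·2.2381 + 5 = 1.070
Star B: d = 529 ly / 3.26 = 162.3 pc
Star B: M = m − 5 log₁₀ d + 5 = 11.56 − 5·2.2102 + 5 = 5.509
ΔM = M_A − M_B = 1.070 − (5.509) = -4.439; smaller M is more luminous → Star A.
L ratio = 10^(0.4 |ΔM|) = 10^1.776 = 59.66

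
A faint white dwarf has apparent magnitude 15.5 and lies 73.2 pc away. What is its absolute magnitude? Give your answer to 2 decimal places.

5 log₁₀(d/10 pc) = 5 log₁₀(73.20) − 5 = 4.323
M = m − 5 log₁₀(d/10) = 15.5 − 4.323 = 11.177

M ≈ 11.18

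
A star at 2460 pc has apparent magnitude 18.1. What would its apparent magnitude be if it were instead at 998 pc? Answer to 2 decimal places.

m ≈ 16.14

Flux ∝ 1/d², so Δm = 5 log₁₀(d₂/d₁) = 5 log₁₀(998/2460) = -1.959
m₂ = m₁ + Δm = 18.1 + (-1.959) = 16.141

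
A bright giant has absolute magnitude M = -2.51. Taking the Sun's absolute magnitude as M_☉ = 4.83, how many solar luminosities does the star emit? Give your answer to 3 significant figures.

L/L_☉ ≈ 863

M − M_☉ = -2.51 − 4.83 = -7.340
L/L_☉ = 10^(−0.4 (M − M_☉)) = 10^2.936 = 863.0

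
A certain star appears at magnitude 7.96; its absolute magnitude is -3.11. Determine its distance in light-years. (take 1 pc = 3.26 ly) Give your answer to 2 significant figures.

d ≈ 5300 ly

Distance modulus: m − M = 7.96 − (-3.11) = 11.070
m − M = 5 log₁₀ d − 5
log₁₀ d = (m − M)/5 + 1 = 3.2140
d = 10^3.2140 = 1637 pc
= 5336 ly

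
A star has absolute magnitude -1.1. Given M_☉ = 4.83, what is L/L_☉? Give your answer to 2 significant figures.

L/L_☉ ≈ 240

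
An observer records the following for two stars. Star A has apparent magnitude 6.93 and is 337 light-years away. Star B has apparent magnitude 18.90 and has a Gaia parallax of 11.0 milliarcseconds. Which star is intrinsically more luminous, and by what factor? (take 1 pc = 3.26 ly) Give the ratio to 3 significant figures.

Star A is more luminous, by a factor of 79400.

Star A: d = 337 ly / 3.26 = 103.4 pc
Star A: M = m − 5 log₁₀ d + 5 = 6.93 − 5·2.0144 + 5 = 1.858
Star B: p = 11.0 mas = 0.0110″ → d = 1/p = 90.91 pc
Star B: M = m − 5 log₁₀ d + 5 = 18.90 − 5·1.9586 + 5 = 14.107
ΔM = M_A − M_B = 1.858 − (14.107) = -12.249; smaller M is more luminous → Star A.
L ratio = 10^(0.4 |ΔM|) = 10^4.900 = 79360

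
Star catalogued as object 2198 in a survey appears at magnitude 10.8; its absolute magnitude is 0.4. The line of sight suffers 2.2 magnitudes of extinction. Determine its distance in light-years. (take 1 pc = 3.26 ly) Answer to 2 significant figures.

d ≈ 1400 ly

m − M = 5 log₁₀(d/10 pc) + A  ⇒  10.8 − (0.4) − 2.2 = 5 log₁₀(d/10)
8.200 = 5 log₁₀(d/10)
log₁₀ d = (m − M − A)/5 + 1 = 2.6400
d = 10^2.6400 = 436.5 pc
= 1423 ly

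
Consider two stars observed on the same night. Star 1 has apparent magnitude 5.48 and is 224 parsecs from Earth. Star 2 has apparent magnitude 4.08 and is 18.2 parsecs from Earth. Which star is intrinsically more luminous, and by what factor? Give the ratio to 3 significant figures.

Star 1 is more luminous, by a factor of 41.7.

Star 1: M = m − 5 log₁₀ d + 5 = 5.48 − 5·2.3502 + 5 = -1.271
Star 2: M = m − 5 log₁₀ d + 5 = 4.08 − 5·1.2601 + 5 = 2.780
ΔM = M_1 − M_2 = -1.271 − (2.780) = -4.051; smaller M is more luminous → Star 1.
L ratio = 10^(0.4 |ΔM|) = 10^1.620 = 41.72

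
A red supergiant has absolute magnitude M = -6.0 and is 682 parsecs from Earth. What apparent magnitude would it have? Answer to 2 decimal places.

m ≈ 3.17

m = M + 5 log₁₀ d − 5 = -6.0 + 5·2.8338 − 5 = 3.169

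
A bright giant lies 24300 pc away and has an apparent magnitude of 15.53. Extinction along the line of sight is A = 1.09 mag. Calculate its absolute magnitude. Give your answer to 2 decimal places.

M ≈ -2.49

5 log₁₀(d/10 pc) = 5 log₁₀(24300) − 5 = 16.928
M = m − 5 log₁₀(d/10) − A = 15.53 − 16.928 − 1.09 = -2.488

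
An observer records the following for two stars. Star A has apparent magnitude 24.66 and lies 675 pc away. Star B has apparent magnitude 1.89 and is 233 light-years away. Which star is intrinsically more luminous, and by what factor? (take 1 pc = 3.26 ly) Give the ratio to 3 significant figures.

Star A: M = m − 5 log₁₀ d + 5 = 24.66 − 5·2.8293 + 5 = 15.513
Star B: d = 233 ly / 3.26 = 71.47 pc
Star B: M = m − 5 log₁₀ d + 5 = 1.89 − 5·1.8541 + 5 = -2.381
ΔM = M_A − M_B = 15.513 − (-2.381) = 17.894; smaller M is more luminous → Star B.
L ratio = 10^(0.4 |ΔM|) = 10^7.158 = 1.438×10^7

Star B is more luminous, by a factor of 1.44×10^7.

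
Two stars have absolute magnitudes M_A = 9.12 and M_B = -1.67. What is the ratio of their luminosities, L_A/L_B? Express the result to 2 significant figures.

ΔM = M_A − M_B = 10.79
L_A/L_B = 10^(−0.4 ΔM) = 10^-4.316 = 4.831×10^-5

L_A/L_B ≈ 4.8×10^-5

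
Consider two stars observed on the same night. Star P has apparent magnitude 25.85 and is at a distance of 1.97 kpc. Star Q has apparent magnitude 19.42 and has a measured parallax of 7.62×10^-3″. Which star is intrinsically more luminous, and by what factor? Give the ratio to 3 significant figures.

Star P: d = 1.97 kpc = 1970 pc
Star P: M = m − 5 log₁₀ d + 5 = 25.85 − 5·3.2945 + 5 = 14.378
Star Q: d = 1/p = 1/7.62×10^-3″ = 131.2 pc
Star Q: M = m − 5 log₁₀ d + 5 = 19.42 − 5·2.1180 + 5 = 13.830
ΔM = M_P − M_Q = 14.378 − (13.830) = 0.548; smaller M is more luminous → Star Q.
L ratio = 10^(0.4 |ΔM|) = 10^0.219 = 1.656

Star Q is more luminous, by a factor of 1.66.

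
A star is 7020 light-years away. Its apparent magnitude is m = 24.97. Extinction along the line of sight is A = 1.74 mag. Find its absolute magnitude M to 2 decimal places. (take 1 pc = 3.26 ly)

M ≈ 11.56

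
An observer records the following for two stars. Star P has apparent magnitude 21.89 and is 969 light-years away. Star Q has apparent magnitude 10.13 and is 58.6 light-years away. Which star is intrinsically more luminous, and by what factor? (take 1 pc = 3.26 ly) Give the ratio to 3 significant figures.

Star P: d = 969 ly / 3.26 = 297.2 pc
Star P: M = m − 5 log₁₀ d + 5 = 21.89 − 5·2.4731 + 5 = 14.524
Star Q: d = 58.6 ly / 3.26 = 17.98 pc
Star Q: M = m − 5 log₁₀ d + 5 = 10.13 − 5·1.2547 + 5 = 8.857
ΔM = M_P − M_Q = 14.524 − (8.857) = 5.668; smaller M is more luminous → Star Q.
L ratio = 10^(0.4 |ΔM|) = 10^2.267 = 185.0

Star Q is more luminous, by a factor of 185.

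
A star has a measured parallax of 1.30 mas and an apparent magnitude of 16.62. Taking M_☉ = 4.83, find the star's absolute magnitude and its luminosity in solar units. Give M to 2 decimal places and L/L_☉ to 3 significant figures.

M ≈ 7.19; L/L_☉ ≈ 0.114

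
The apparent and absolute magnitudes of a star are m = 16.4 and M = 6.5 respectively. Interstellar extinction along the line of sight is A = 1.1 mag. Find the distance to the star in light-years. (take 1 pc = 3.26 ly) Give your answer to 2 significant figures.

m − M = 5 log₁₀(d/10 pc) + A  ⇒  16.4 − (6.5) − 1.1 = 5 log₁₀(d/10)
8.800 = 5 log₁₀(d/10)
log₁₀ d = (m − M − A)/5 + 1 = 2.7600
d = 10^2.7600 = 575.4 pc
= 1876 ly

d ≈ 1900 ly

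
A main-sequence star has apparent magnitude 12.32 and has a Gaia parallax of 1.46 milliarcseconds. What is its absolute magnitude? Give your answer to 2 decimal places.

M ≈ 3.14

p = 1.46 mas = 1.46×10^-3″ → d = 1/p = 684.9 pc
5 log₁₀(d/10 pc) = 5 log₁₀(684.9) − 5 = 9.178
M = m − 5 log₁₀(d/10) = 12.32 − 9.178 = 3.142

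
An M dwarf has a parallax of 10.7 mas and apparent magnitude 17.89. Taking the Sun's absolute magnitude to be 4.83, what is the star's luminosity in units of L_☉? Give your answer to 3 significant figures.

L/L_☉ ≈ 5.21×10^-4

d = 1/p = 1000/10.7 mas = 93.46 pc
M = m − 5 log₁₀ d + 5 = 17.89 − 5·1.9706 + 5 = 13.037
M − M_☉ = 13.037 − 4.83 = 8.207
L/L_☉ = 10^(−0.4 × 8.207) = 5.215×10^-4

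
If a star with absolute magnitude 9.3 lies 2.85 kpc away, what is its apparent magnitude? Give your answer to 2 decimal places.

m ≈ 21.57

d = 2.85 kpc = 2850 pc
m = M + 5 log₁₀ d − 5 = 9.3 + 5·3.4548 − 5 = 21.574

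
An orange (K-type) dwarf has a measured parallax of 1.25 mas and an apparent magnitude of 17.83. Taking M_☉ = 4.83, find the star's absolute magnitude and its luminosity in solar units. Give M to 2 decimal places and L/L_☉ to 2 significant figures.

d = 1/p = 1000/1.25 mas = 800.0 pc
M = m − 5 log₁₀ d + 5 = 17.83 − 5·2.9031 + 5 = 8.315
M − M_☉ = 8.315 − 4.83 = 3.485
L/L_☉ = 10^(−0.4 × 3.485) = 0.04038

M ≈ 8.31; L/L_☉ ≈ 0.040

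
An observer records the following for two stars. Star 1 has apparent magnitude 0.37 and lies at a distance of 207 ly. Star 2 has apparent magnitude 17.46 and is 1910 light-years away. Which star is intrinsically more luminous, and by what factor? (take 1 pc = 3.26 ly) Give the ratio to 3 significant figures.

Star 1 is more luminous, by a factor of 80500.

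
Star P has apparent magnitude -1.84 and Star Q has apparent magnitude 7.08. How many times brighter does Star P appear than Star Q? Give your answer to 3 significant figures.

Δm = -1.84 − (7.08) = -8.92
Flux ratio = 10^(−0.4 Δm) = 10^(−0.4 × -8.92) = 10^3.568 = 3698

3700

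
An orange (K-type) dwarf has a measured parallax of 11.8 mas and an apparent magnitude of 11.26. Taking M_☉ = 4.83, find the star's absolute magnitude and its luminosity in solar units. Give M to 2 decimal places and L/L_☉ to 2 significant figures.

d = 1/p = 1000/11.8 mas = 84.75 pc
M = m − 5 log₁₀ d + 5 = 11.26 − 5·1.9281 + 5 = 6.619
M − M_☉ = 6.619 − 4.83 = 1.789
L/L_☉ = 10^(−0.4 × 1.789) = 0.1924

M ≈ 6.62; L/L_☉ ≈ 0.19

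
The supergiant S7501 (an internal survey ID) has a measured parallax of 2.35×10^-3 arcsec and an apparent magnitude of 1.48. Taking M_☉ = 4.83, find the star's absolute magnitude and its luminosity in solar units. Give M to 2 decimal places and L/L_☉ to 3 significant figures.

M ≈ -6.66; L/L_☉ ≈ 39600

d = 1/p = 1/2.35×10^-3″ = 425.5 pc
M = m − 5 log₁₀ d + 5 = 1.48 − 5·2.6289 + 5 = -6.665
M − M_☉ = -6.665 − 4.83 = -11.495
L/L_☉ = 10^(−0.4 × -11.495) = 39620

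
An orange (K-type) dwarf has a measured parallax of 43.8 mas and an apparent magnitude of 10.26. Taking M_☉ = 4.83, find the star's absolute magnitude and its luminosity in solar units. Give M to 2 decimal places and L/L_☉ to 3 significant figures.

M ≈ 8.47; L/L_☉ ≈ 0.0351

d = 1/p = 1000/43.8 mas = 22.83 pc
M = m − 5 log₁₀ d + 5 = 10.26 − 5·1.3585 + 5 = 8.467
M − M_☉ = 8.467 − 4.83 = 3.637
L/L_☉ = 10^(−0.4 × 3.637) = 0.03508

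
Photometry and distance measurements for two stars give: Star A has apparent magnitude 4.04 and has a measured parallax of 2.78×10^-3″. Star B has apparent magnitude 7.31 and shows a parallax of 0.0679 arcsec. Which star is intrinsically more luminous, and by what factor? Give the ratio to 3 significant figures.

Star A is more luminous, by a factor of 12100.

Star A: d = 1/p = 1/2.78×10^-3″ = 359.7 pc
Star A: M = m − 5 log₁₀ d + 5 = 4.04 − 5·2.5560 + 5 = -3.740
Star B: d = 1/p = 1/0.0679″ = 14.73 pc
Star B: M = m − 5 log₁₀ d + 5 = 7.31 − 5·1.1681 + 5 = 6.469
ΔM = M_A − M_B = -3.740 − (6.469) = -10.209; smaller M is more luminous → Star A.
L ratio = 10^(0.4 |ΔM|) = 10^4.084 = 12120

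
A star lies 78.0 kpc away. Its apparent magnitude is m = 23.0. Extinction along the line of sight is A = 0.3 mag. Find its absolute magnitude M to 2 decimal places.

d = 78.0 kpc = 78000 pc
5 log₁₀(d/10 pc) = 5 log₁₀(78000) − 5 = 19.460
M = m − 5 log₁₀(d/10) − A = 23.0 − 19.460 − 0.3 = 3.240

M ≈ 3.24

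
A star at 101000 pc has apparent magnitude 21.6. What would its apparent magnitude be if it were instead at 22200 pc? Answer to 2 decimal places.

m ≈ 18.31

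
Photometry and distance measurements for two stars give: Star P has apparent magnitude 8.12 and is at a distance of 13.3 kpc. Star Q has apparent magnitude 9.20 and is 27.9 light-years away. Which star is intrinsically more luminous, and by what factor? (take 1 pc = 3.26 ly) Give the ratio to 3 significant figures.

Star P is more luminous, by a factor of 6.53×10^6.

Star P: d = 13.3 kpc = 13300 pc
Star P: M = m − 5 log₁₀ d + 5 = 8.12 − 5·4.1239 + 5 = -7.499
Star Q: d = 27.9 ly / 3.26 = 8.558 pc
Star Q: M = m − 5 log₁₀ d + 5 = 9.20 − 5·0.9324 + 5 = 9.538
ΔM = M_P − M_Q = -7.499 − (9.538) = -17.037; smaller M is more luminous → Star P.
L ratio = 10^(0.4 |ΔM|) = 10^6.815 = 6.530×10^6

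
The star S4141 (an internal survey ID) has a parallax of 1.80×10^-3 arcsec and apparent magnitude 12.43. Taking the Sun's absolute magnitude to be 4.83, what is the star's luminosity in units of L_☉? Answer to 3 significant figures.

d = 1/p = 1/1.80×10^-3″ = 555.6 pc
M = m − 5 log₁₀ d + 5 = 12.43 − 5·2.7447 + 5 = 3.706
M − M_☉ = 3.706 − 4.83 = -1.124
L/L_☉ = 10^(−0.4 × -1.124) = 2.815

L/L_☉ ≈ 2.81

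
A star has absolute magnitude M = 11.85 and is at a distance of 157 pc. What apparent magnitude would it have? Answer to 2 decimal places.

m = M + 5 log₁₀ d − 5 = 11.85 + 5·2.1959 − 5 = 17.829

m ≈ 17.83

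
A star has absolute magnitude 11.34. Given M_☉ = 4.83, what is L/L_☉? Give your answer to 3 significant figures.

L/L_☉ ≈ 2.49×10^-3

M − M_☉ = 11.34 − 4.83 = 6.510
L/L_☉ = 10^(−0.4 (M − M_☉)) = 10^-2.604 = 2.489×10^-3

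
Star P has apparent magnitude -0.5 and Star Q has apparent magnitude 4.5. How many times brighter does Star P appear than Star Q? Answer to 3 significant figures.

100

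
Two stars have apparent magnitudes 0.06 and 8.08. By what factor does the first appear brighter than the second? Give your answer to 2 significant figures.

Δm = 0.06 − (8.08) = -8.02
Flux ratio = 10^(−0.4 Δm) = 10^(−0.4 × -8.02) = 10^3.208 = 1614

1600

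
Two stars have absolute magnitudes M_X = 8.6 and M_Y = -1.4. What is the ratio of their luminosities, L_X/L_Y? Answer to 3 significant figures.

L_X/L_Y ≈ 1.00×10^-4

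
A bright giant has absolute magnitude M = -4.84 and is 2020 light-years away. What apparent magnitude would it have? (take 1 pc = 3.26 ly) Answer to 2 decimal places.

m ≈ 4.12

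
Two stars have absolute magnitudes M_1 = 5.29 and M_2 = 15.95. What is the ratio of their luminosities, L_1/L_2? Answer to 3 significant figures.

ΔM = M_1 − M_2 = -10.66
L_1/L_2 = 10^(−0.4 ΔM) = 10^4.264 = 18370

L_1/L_2 ≈ 18400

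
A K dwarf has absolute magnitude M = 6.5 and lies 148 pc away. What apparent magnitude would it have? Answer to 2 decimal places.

m ≈ 12.35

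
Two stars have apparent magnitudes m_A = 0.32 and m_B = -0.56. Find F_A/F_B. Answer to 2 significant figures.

Δm = 0.32 − (-0.56) = 0.88
Flux ratio = 10^(−0.4 Δm) = 10^(−0.4 × 0.88) = 10^-0.352 = 0.4446

F_A/F_B ≈ 0.44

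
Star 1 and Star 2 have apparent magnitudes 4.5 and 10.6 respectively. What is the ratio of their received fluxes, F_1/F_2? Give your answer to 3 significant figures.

Δm = 4.5 − (10.6) = -6.1
Flux ratio = 10^(−0.4 Δm) = 10^(−0.4 × -6.1) = 10^2.440 = 275.4

F_1/F_2 ≈ 275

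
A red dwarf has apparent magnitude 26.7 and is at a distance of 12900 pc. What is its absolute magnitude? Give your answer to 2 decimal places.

M ≈ 11.15

5 log₁₀(d/10 pc) = 5 log₁₀(12900) − 5 = 15.553
M = m − 5 log₁₀(d/10) = 26.7 − 15.553 = 11.147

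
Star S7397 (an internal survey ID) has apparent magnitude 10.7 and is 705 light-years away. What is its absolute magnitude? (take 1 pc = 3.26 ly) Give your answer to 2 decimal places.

M ≈ 4.03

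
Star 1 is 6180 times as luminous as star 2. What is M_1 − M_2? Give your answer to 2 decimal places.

M_1 − M_2 ≈ -9.48

Pogson: ΔM = −2.5 log₁₀(ratio) = −2.5 log₁₀(6180) = −2.5 × 3.7910 = -9.477
Star 1 is brighter, so it has the smaller magnitude: the difference is negative.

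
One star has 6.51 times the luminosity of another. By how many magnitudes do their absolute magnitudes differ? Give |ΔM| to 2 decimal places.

|ΔM| ≈ 2.03

Pogson: ΔM = −2.5 log₁₀(ratio) = −2.5 log₁₀(6.51) = −2.5 × 0.8136 = -2.034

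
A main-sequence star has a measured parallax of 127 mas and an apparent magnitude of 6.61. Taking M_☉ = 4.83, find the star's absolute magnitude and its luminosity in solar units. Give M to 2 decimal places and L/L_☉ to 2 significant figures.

M ≈ 7.13; L/L_☉ ≈ 0.12

d = 1/p = 1000/127 mas = 7.874 pc
M = m − 5 log₁₀ d + 5 = 6.61 − 5·0.8962 + 5 = 7.129
M − M_☉ = 7.129 − 4.83 = 2.299
L/L_☉ = 10^(−0.4 × 2.299) = 0.1203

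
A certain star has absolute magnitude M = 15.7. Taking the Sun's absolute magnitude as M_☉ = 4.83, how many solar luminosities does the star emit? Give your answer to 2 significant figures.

L/L_☉ ≈ 4.5×10^-5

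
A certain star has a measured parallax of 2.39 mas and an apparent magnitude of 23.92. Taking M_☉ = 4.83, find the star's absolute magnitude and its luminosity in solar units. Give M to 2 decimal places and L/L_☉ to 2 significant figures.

M ≈ 15.81; L/L_☉ ≈ 4.0×10^-5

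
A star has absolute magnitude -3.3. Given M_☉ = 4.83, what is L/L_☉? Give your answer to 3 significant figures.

L/L_☉ ≈ 1790

M − M_☉ = -3.3 − 4.83 = -8.130
L/L_☉ = 10^(−0.4 (M − M_☉)) = 10^3.252 = 1786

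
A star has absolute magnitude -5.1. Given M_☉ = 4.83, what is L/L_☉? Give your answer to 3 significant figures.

L/L_☉ ≈ 9380

M − M_☉ = -5.1 − 4.83 = -9.930
L/L_☉ = 10^(−0.4 (M − M_☉)) = 10^3.972 = 9376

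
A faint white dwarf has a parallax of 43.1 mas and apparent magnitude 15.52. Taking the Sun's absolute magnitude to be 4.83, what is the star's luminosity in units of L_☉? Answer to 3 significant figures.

d = 1/p = 1000/43.1 mas = 23.20 pc
M = m − 5 log₁₀ d + 5 = 15.52 − 5·1.3655 + 5 = 13.692
M − M_☉ = 13.692 − 4.83 = 8.862
L/L_☉ = 10^(−0.4 × 8.862) = 2.851×10^-4

L/L_☉ ≈ 2.85×10^-4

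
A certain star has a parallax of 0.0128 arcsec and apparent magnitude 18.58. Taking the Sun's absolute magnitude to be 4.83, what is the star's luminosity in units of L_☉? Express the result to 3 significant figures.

L/L_☉ ≈ 1.93×10^-4

d = 1/p = 1/0.0128″ = 78.12 pc
M = m − 5 log₁₀ d + 5 = 18.58 − 5·1.8928 + 5 = 14.116
M − M_☉ = 14.116 − 4.83 = 9.286
L/L_☉ = 10^(−0.4 × 9.286) = 1.930×10^-4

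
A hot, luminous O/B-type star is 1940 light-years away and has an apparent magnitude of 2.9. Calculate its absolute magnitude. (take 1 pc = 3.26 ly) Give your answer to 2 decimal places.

M ≈ -5.97

d = 1940 ly / 3.26 = 595.1 pc
5 log₁₀(d/10 pc) = 5 log₁₀(595.1) − 5 = 8.873
M = m − 5 log₁₀(d/10) = 2.9 − 8.873 = -5.973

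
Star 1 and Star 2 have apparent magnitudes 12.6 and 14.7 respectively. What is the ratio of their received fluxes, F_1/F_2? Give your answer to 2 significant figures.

F_1/F_2 ≈ 6.9

Magnitude difference = -2.1
Flux ratio = 10^(−0.4 Δm) = 10^(−0.4 × -2.1) = 10^0.840 = 6.918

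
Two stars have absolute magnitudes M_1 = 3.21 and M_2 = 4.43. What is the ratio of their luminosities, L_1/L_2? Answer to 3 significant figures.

L_1/L_2 ≈ 3.08

ΔM = M_1 − M_2 = -1.22
L_1/L_2 = 10^(−0.4 ΔM) = 10^0.488 = 3.076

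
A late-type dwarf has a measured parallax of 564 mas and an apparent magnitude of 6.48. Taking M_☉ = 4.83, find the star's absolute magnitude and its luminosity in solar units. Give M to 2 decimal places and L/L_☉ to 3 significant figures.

M ≈ 10.24; L/L_☉ ≈ 6.88×10^-3

d = 1/p = 1000/564 mas = 1.773 pc
M = m − 5 log₁₀ d + 5 = 6.48 − 5·0.2487 + 5 = 10.236
M − M_☉ = 10.236 − 4.83 = 5.406
L/L_☉ = 10^(−0.4 × 5.406) = 6.878×10^-3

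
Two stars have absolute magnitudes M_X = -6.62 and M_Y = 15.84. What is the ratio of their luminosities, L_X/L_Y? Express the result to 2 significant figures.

L_X/L_Y ≈ 9.6×10^8

ΔM = M_X − M_Y = -22.46
L_X/L_Y = 10^(−0.4 ΔM) = 10^8.984 = 9.638×10^8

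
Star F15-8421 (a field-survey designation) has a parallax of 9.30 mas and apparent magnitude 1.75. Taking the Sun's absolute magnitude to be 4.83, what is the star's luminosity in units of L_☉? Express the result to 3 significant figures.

L/L_☉ ≈ 1970

d = 1/p = 1000/9.30 mas = 107.5 pc
M = m − 5 log₁₀ d + 5 = 1.75 − 5·2.0315 + 5 = -3.408
M − M_☉ = -3.408 − 4.83 = -8.238
L/L_☉ = 10^(−0.4 × -8.238) = 1973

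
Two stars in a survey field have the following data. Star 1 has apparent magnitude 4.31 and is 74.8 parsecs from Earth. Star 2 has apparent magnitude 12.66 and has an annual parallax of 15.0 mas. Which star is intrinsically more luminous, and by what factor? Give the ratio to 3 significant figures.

Star 1 is more luminous, by a factor of 2750.

Star 1: M = m − 5 log₁₀ d + 5 = 4.31 − 5·1.8739 + 5 = -0.060
Star 2: p = 15.0 mas = 0.0150″ → d = 1/p = 66.67 pc
Star 2: M = m − 5 log₁₀ d + 5 = 12.66 − 5·1.8239 + 5 = 8.540
ΔM = M_1 − M_2 = -0.060 − (8.540) = -8.600; smaller M is more luminous → Star 1.
L ratio = 10^(0.4 |ΔM|) = 10^3.440 = 2754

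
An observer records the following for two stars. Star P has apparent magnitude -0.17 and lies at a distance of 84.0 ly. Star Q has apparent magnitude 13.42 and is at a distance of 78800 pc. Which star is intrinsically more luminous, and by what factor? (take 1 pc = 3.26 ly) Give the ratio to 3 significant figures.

Star P: d = 84.0 ly / 3.26 = 25.77 pc
Star P: M = m − 5 log₁₀ d + 5 = -0.17 − 5·1.4111 + 5 = -2.225
Star Q: M = m − 5 log₁₀ d + 5 = 13.42 − 5·4.8965 + 5 = -6.063
ΔM = M_P − M_Q = -2.225 − (-6.063) = 3.837; smaller M is more luminous → Star Q.
L ratio = 10^(0.4 |ΔM|) = 10^1.535 = 34.27

Star Q is more luminous, by a factor of 34.3.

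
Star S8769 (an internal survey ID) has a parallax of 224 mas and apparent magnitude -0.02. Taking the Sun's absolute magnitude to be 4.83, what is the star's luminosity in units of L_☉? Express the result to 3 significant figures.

L/L_☉ ≈ 17.4

d = 1/p = 1000/224 mas = 4.464 pc
M = m − 5 log₁₀ d + 5 = -0.02 − 5·0.6498 + 5 = 1.731
M − M_☉ = 1.731 − 4.83 = -3.099
L/L_☉ = 10^(−0.4 × -3.099) = 17.36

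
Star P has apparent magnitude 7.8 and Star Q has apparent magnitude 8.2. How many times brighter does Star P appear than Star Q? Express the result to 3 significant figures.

1.45

Magnitude difference = -0.4
Flux ratio = 10^(−0.4 Δm) = 10^(−0.4 × -0.4) = 10^0.160 = 1.445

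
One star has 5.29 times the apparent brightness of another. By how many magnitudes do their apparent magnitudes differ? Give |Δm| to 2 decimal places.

Pogson: Δm = −2.5 log₁₀(ratio) = −2.5 log₁₀(5.29) = −2.5 × 0.7235 = -1.809

|Δm| ≈ 1.81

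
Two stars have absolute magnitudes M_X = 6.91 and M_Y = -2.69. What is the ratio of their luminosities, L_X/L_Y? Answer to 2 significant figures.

ΔM = M_X − M_Y = 9.60
L_X/L_Y = 10^(−0.4 ΔM) = 10^-3.840 = 1.445×10^-4

L_X/L_Y ≈ 1.4×10^-4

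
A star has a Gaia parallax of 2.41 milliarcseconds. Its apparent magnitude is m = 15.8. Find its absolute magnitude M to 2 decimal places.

M ≈ 7.71

p = 2.41 mas = 2.41×10^-3″ → d = 1/p = 414.9 pc
5 log₁₀(d/10 pc) = 5 log₁₀(414.9) − 5 = 8.090
M = m − 5 log₁₀(d/10) = 15.8 − 8.090 = 7.710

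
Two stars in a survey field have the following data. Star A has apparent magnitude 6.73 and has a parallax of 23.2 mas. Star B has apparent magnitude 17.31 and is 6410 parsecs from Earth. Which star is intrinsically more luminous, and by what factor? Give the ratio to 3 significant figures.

Star A: p = 23.2 mas = 0.0232″ → d = 1/p = 43.10 pc
Star A: M = m − 5 log₁₀ d + 5 = 6.73 − 5·1.6345 + 5 = 3.557
Star B: M = m − 5 log₁₀ d + 5 = 17.31 − 5·3.8069 + 5 = 3.276
ΔM = M_A − M_B = 3.557 − (3.276) = 0.282; smaller M is more luminous → Star B.
L ratio = 10^(0.4 |ΔM|) = 10^0.113 = 1.296

Star B is more luminous, by a factor of 1.30.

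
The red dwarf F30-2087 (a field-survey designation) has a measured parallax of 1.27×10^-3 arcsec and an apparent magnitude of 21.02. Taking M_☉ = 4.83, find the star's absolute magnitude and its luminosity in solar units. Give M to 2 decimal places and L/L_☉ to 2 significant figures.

d = 1/p = 1/1.27×10^-3″ = 787.4 pc
M = m − 5 log₁₀ d + 5 = 21.02 − 5·2.8962 + 5 = 11.539
M − M_☉ = 11.539 − 4.83 = 6.709
L/L_☉ = 10^(−0.4 × 6.709) = 2.072×10^-3

M ≈ 11.54; L/L_☉ ≈ 2.1×10^-3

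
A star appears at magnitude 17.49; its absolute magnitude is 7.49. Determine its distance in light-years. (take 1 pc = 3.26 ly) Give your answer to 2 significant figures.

μ = m − M = 10.000
m − M = 5 log₁₀ d − 5
log₁₀ d = (m − M)/5 + 1 = 3.0000
d = 10^3.0000 = 1000 pc
= 3260 ly

d ≈ 3300 ly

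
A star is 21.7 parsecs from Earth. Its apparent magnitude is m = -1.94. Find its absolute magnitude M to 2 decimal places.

M ≈ -3.62

5 log₁₀(d/10 pc) = 5 log₁₀(21.70) − 5 = 1.682
M = m − 5 log₁₀(d/10) = -1.94 − 1.682 = -3.622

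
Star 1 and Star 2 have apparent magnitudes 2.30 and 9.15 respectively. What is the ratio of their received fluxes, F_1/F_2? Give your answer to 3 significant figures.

Magnitude difference = -6.85
Flux ratio = 10^(−0.4 Δm) = 10^(−0.4 × -6.85) = 10^2.740 = 549.5

F_1/F_2 ≈ 550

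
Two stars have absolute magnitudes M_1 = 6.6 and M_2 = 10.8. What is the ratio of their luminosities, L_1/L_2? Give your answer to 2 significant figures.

L_1/L_2 ≈ 48

ΔM = M_1 − M_2 = -4.2
L_1/L_2 = 10^(−0.4 ΔM) = 10^1.680 = 47.86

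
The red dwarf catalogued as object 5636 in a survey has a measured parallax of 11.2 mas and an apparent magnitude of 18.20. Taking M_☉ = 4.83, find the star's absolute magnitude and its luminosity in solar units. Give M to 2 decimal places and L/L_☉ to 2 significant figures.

M ≈ 13.45; L/L_☉ ≈ 3.6×10^-4

d = 1/p = 1000/11.2 mas = 89.29 pc
M = m − 5 log₁₀ d + 5 = 18.20 − 5·1.9508 + 5 = 13.446
M − M_☉ = 13.446 − 4.83 = 8.616
L/L_☉ = 10^(−0.4 × 8.616) = 3.577×10^-4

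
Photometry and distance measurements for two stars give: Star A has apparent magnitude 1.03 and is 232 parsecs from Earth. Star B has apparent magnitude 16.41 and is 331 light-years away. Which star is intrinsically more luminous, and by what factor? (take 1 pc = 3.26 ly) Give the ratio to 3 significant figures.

Star A is more luminous, by a factor of 7.41×10^6.

Star A: M = m − 5 log₁₀ d + 5 = 1.03 − 5·2.3655 + 5 = -5.797
Star B: d = 331 ly / 3.26 = 101.5 pc
Star B: M = m − 5 log₁₀ d + 5 = 16.41 − 5·2.0066 + 5 = 11.377
ΔM = M_A − M_B = -5.797 − (11.377) = -17.174; smaller M is more luminous → Star A.
L ratio = 10^(0.4 |ΔM|) = 10^6.870 = 7.409×10^6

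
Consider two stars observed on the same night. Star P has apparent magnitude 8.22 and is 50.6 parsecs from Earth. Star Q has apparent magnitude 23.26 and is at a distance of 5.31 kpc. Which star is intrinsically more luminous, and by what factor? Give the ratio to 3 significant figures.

Star P: M = m − 5 log₁₀ d + 5 = 8.22 − 5·1.7042 + 5 = 4.699
Star Q: d = 5.31 kpc = 5310 pc
Star Q: M = m − 5 log₁₀ d + 5 = 23.26 − 5·3.7251 + 5 = 9.635
ΔM = M_P − M_Q = 4.699 − (9.635) = -4.935; smaller M is more luminous → Star P.
L ratio = 10^(0.4 |ΔM|) = 10^1.974 = 94.21

Star P is more luminous, by a factor of 94.2.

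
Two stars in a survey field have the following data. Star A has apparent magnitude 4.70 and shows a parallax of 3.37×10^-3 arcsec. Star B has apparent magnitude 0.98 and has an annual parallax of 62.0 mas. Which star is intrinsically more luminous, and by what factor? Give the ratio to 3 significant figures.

Star A: d = 1/p = 1/3.37×10^-3″ = 296.7 pc
Star A: M = m − 5 log₁₀ d + 5 = 4.70 − 5·2.4724 + 5 = -2.662
Star B: p = 62.0 mas = 0.0620″ → d = 1/p = 16.13 pc
Star B: M = m − 5 log₁₀ d + 5 = 0.98 − 5·1.2076 + 5 = -0.058
ΔM = M_A − M_B = -2.662 − (-0.058) = -2.604; smaller M is more luminous → Star A.
L ratio = 10^(0.4 |ΔM|) = 10^1.042 = 11.00

Star A is more luminous, by a factor of 11.0.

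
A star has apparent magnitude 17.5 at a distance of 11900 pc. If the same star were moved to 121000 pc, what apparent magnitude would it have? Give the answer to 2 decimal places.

Flux ∝ 1/d², so Δm = 5 log₁₀(d₂/d₁) = 5 log₁₀(121000/11900) = 5.036
m₂ = m₁ + Δm = 17.5 + (5.036) = 22.536

m ≈ 22.54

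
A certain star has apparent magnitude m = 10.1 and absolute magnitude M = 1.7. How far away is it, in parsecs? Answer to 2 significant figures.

d ≈ 480 pc

Distance modulus: m − M = 10.1 − (1.7) = 8.400
m − M = 5 log₁₀ d − 5
log₁₀ d = (m − M)/5 + 1 = 2.6800
d = 10^2.6800 = 478.6 pc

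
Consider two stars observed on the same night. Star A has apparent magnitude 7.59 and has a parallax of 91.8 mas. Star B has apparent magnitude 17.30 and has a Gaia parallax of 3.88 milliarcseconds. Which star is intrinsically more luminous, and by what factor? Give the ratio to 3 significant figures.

Star A: p = 91.8 mas = 0.0918″ → d = 1/p = 10.89 pc
Star A: M = m − 5 log₁₀ d + 5 = 7.59 − 5·1.0372 + 5 = 7.404
Star B: p = 3.88 mas = 3.88×10^-3″ → d = 1/p = 257.7 pc
Star B: M = m − 5 log₁₀ d + 5 = 17.30 − 5·2.4112 + 5 = 10.244
ΔM = M_A − M_B = 7.404 − (10.244) = -2.840; smaller M is more luminous → Star A.
L ratio = 10^(0.4 |ΔM|) = 10^1.136 = 13.68

Star A is more luminous, by a factor of 13.7.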